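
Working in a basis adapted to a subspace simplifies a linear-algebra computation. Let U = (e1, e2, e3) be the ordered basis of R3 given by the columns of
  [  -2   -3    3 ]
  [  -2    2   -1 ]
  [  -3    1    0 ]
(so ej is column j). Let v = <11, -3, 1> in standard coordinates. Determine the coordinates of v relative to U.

<-1, -2, 1>

Write v = c_1 e1 + ... + c_3 e3 and solve for the c_i.
Row-reducing the augmented matrix [M | v] gives c = (-1, -2, 1).
Check: -e1 - 2e2 + e3 = <11, -3, 1>.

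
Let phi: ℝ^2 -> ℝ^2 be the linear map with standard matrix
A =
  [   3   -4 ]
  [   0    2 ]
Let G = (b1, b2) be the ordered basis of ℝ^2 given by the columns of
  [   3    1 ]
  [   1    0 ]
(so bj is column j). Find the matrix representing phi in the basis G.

With P the matrix whose columns are b1, b2, [phi]_G = P^(-1) A P.
Column by column: phi(b1) = A b1 = <5, 2>; its G-coordinates <2, -1> give column 1.
Continuing for each basis vector yields [phi]_G = [[2, 0], [-1, 3]].

[[2, 0], [-1, 3]]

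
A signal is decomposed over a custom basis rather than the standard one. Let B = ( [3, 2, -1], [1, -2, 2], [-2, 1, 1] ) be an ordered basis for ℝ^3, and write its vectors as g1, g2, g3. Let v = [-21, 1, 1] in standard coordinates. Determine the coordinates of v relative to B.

[v]_B is the unique c with M c = v, where M has columns g1, ..., g3.
Gaussian elimination on [M | v] yields c = (-4, -3, 3).
Check: -4g1 - 3g2 + 3g3 = [-21, 1, 1].

[-4, -3, 3]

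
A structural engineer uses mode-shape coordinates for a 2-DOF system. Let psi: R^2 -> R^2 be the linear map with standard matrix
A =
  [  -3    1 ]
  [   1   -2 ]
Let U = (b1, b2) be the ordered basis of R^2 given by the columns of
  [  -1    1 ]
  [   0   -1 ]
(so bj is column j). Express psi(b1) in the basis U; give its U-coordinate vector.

Column 1 of [psi]_U is the U-coordinate vector of psi(b1).
In standard coordinates psi(b1) = A b1 = [3, -1].
Converting to U: [3, -1] = -2b1 + b2, so the coordinate vector is [-2, 1].

[-2, 1]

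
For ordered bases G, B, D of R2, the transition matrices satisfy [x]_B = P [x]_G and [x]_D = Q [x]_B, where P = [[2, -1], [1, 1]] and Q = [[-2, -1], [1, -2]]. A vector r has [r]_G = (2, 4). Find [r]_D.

(-6, -12)

First [r]_B = P [r]_G = (0, 6).
Then [r]_D = Q [r]_B = (-6, -12).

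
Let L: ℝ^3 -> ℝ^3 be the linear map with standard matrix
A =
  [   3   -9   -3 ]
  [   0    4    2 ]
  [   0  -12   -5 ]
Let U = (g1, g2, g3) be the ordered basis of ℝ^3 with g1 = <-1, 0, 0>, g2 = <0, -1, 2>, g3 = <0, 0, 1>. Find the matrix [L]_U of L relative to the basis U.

[[3, -3, 3], [0, 0, -2], [0, 2, -1]]

Let P have columns g1, ..., g3. Then [L]_U = P^(-1) A P.
Here det P = 1, so P^(-1) is integer; computing A P first and then P^(-1)(A P) gives [[3, -3, 3], [0, 0, -2], [0, 2, -1]].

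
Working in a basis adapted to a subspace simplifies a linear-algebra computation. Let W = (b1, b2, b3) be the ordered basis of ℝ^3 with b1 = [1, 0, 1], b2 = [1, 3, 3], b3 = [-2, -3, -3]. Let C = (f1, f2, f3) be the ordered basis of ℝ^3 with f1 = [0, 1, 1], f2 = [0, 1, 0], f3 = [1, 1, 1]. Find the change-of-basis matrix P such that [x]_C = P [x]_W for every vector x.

[[0, 2, -1], [-1, 0, 0], [1, 1, -2]]

Take x = bj: its W-coordinates are the j-th standard unit vector, so P e_j — column j of P — equals [bj]_C.
b1 = 0·f1 - f2 + f3, giving column 1 = [0, -1, 1]; repeating for each j gives P = [[0, 2, -1], [-1, 0, 0], [1, 1, -2]].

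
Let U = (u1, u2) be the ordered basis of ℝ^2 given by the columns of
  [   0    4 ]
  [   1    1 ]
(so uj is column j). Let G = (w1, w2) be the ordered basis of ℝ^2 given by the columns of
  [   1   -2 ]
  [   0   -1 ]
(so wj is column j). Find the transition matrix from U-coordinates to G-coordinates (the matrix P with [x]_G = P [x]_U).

[[-2, 2], [-1, -1]]

Let M have columns uj and N have columns wj. Then for every x, N [x]_G = x = M [x]_U, so P = N^(-1) M.
Since det N = -1, N^(-1) has integer entries; multiplying gives P = [[-2, 2], [-1, -1]].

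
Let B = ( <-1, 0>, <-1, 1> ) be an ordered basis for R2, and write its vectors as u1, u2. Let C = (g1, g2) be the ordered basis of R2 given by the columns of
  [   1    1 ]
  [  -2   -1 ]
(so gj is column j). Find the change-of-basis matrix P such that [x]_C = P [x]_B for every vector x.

[[1, 0], [-2, -1]]

Column j of P is [uj]_C, since P maps B-coordinates to C-coordinates.
Expressing u1 in C: u1 = g1 - 2g2, so column 1 of P is <1, -2>.
Doing the same for each uj gives P = [[1, 0], [-2, -1]].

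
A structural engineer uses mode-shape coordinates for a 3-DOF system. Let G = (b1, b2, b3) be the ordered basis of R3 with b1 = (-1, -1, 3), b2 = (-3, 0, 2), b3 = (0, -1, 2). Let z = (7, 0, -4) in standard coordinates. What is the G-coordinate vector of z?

Write z = c_1 b1 + ... + c_3 b3 and solve for the c_i.
Row-reducing the augmented matrix [M | z] gives c = (2, -3, -2).
Check: 2b1 - 3b2 - 2b3 = (7, 0, -4).

(2, -3, -2)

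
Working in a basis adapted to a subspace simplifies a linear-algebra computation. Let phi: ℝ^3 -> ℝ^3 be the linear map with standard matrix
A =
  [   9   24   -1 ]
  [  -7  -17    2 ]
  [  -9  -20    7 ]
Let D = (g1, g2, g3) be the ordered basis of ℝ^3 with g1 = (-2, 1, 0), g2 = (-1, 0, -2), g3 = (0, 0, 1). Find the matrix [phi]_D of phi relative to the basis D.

[[-3, 3, 2], [0, 1, -3], [-2, -3, 1]]

Let P have columns g1, ..., g3. Then [phi]_D = P^(-1) A P.
Here det P = 1, so P^(-1) is integer; computing A P first and then P^(-1)(A P) gives [[-3, 3, 2], [0, 1, -3], [-2, -3, 1]].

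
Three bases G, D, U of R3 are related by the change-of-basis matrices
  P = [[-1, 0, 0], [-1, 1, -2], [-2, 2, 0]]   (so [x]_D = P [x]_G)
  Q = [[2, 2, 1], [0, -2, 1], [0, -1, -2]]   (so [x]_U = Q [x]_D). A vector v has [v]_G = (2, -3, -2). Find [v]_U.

(-16, -8, 21)

Composing the changes, [v]_U = Q P [v]_G.
Q P = [[-6, 4, -4], [0, 0, 4], [5, -5, 2]]; applying this to (2, -3, -2) gives (-16, -8, 21).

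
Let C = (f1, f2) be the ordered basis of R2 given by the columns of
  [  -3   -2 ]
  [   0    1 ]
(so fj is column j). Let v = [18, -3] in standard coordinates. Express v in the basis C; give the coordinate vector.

[-4, -3]

We seek scalars with c_1 f1 + c_2 f2 = v; equivalently solve M c = v where the columns of M are f1, f2.
System: -3c_1 - 2c_2 = 18, 0c_1 + c_2 = -3; solving gives c_1 = -4, c_2 = -3.
Check: -4f1 - 3f2 = [18, -3].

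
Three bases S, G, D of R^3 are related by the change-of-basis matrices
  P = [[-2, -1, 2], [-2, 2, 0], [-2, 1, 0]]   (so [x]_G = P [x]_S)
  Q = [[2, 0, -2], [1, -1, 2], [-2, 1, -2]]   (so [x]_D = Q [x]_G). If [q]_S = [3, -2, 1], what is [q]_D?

Composing the changes, [q]_D = Q P [q]_S.
Q P = [[0, -4, 4], [-4, -1, 2], [6, 2, -4]]; applying this to [3, -2, 1] gives [12, -8, 10].

[12, -8, 10]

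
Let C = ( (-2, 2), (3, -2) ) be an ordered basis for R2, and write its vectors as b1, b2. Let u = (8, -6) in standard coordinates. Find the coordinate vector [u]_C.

(-1, 2)

Write u = c_1 b1 + c_2 b2 and solve for the c_i.
System: -2c_1 + 3c_2 = 8, 2c_1 - 2c_2 = -6; solving gives c_1 = -1, c_2 = 2.
Check: -b1 + 2b2 = (8, -6).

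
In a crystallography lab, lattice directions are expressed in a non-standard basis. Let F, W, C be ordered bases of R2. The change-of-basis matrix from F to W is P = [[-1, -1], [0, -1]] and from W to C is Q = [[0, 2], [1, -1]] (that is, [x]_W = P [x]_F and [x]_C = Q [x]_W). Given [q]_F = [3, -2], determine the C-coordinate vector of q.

First [q]_W = P [q]_F = [-1, 2].
Then [q]_C = Q [q]_W = [4, -3].

[4, -3]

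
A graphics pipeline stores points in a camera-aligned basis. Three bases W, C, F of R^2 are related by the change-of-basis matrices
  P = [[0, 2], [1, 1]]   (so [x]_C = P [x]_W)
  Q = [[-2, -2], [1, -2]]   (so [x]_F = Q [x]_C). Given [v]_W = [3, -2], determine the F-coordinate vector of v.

First [v]_C = P [v]_W = [-4, 1].
Then [v]_F = Q [v]_C = [6, -6].

[6, -6]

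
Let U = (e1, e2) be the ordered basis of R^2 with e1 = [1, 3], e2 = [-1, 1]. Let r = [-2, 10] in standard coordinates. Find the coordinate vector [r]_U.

[2, 4]

Write r = c_1 e1 + c_2 e2 and solve for the c_i.
System: c_1 - c_2 = -2, 3c_1 + c_2 = 10; solving gives c_1 = 2, c_2 = 4.
Check: 2e1 + 4e2 = [-2, 10].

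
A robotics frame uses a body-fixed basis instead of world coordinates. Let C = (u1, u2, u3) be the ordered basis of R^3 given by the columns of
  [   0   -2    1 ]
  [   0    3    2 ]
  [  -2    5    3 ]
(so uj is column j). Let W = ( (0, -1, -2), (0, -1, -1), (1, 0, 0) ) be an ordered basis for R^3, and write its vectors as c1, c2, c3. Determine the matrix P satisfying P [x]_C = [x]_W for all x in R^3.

Let M have columns uj and N have columns cj. Then for every x, N [x]_W = x = M [x]_C, so P = N^(-1) M.
Since det N = -1, N^(-1) has integer entries; multiplying gives P = [[2, -2, -1], [-2, -1, -1], [0, -2, 1]].

[[2, -2, -1], [-2, -1, -1], [0, -2, 1]]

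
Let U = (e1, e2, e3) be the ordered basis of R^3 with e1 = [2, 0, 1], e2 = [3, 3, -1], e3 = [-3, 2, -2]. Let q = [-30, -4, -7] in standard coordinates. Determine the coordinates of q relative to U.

We seek scalars with c_1 e1 + ... + c_3 e3 = q; equivalently solve M c = q where the columns of M are e1, ..., e3.
Gaussian elimination on [M | q] yields c = (-3, -4, 4).
Check: -3e1 - 4e2 + 4e3 = [-30, -4, -7].

[-3, -4, 4]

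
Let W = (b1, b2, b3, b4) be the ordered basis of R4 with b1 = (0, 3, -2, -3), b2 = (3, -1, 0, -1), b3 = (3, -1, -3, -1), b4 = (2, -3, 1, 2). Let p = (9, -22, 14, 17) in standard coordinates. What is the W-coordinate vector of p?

[p]_W is the unique c with M c = p, where M has columns b1, ..., b4.
Gaussian elimination on [M | p] yields c = (-4, 2, -1, 3).
Check: -4b1 + 2b2 - b3 + 3b4 = (9, -22, 14, 17).

(-4, 2, -1, 3)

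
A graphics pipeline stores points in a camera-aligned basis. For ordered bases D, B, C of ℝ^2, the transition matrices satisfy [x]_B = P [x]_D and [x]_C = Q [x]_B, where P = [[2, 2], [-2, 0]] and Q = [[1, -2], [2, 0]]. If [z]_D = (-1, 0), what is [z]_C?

(-6, -4)

Composing the changes, [z]_C = Q P [z]_D.
Q P = [[6, 2], [4, 4]]; applying this to (-1, 0) gives (-6, -4).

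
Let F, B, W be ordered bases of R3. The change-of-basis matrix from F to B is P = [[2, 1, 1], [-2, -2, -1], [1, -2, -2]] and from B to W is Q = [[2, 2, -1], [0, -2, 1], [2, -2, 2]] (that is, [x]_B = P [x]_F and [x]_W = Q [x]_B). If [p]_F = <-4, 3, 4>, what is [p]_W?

<12, -14, -34>

Composing the changes, [p]_W = Q P [p]_F.
Q P = [[-1, 0, 2], [5, 2, 0], [10, 2, 0]]; applying this to <-4, 3, 4> gives <12, -14, -34>.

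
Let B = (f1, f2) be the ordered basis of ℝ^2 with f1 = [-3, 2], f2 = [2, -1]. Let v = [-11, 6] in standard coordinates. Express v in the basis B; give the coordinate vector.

[1, -4]

Write v = c_1 f1 + c_2 f2 and solve for the c_i.
System: -3c_1 + 2c_2 = -11, 2c_1 - c_2 = 6; solving gives c_1 = 1, c_2 = -4.
Check: f1 - 4f2 = [-11, 6].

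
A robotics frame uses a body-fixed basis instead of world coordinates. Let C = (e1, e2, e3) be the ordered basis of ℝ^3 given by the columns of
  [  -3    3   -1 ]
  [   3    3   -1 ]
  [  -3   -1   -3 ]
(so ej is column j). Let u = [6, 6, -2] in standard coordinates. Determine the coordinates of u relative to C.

[u]_C is the unique c with M c = u, where M has columns e1, ..., e3.
Gaussian elimination on [M | u] yields c = (0, 2, 0).
Check: 0·e1 + 2e2 + 0·e3 = [6, 6, -2].

[0, 2, 0]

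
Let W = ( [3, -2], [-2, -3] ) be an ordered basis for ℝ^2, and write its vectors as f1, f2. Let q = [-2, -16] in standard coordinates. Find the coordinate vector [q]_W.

[2, 4]

We seek scalars with c_1 f1 + c_2 f2 = q; equivalently solve M c = q where the columns of M are f1, f2.
System: 3c_1 - 2c_2 = -2, -2c_1 - 3c_2 = -16; solving gives c_1 = 2, c_2 = 4.
Check: 2f1 + 4f2 = [-2, -16].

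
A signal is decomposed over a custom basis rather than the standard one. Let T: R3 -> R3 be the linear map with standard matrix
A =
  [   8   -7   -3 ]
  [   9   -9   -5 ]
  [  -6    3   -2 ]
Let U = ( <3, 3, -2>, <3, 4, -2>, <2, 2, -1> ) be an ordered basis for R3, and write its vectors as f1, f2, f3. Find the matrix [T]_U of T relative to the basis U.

Let P have columns f1, ..., f3. Then [T]_U = P^(-1) A P.
Here det P = 1, so P^(-1) is integer; computing A P first and then P^(-1)(A P) gives [[0, 3, 3], [1, -1, 0], [3, -2, -2]].

[[0, 3, 3], [1, -1, 0], [3, -2, -2]]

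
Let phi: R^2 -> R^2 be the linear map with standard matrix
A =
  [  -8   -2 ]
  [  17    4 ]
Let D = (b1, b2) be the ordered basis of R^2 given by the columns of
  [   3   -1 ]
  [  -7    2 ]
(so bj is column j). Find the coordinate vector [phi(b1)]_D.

(-3, 1)

Column 1 of [phi]_D is the D-coordinate vector of phi(b1).
In standard coordinates phi(b1) = A b1 = (-10, 23).
Converting to D: (-10, 23) = -3b1 + b2, so the coordinate vector is (-3, 1).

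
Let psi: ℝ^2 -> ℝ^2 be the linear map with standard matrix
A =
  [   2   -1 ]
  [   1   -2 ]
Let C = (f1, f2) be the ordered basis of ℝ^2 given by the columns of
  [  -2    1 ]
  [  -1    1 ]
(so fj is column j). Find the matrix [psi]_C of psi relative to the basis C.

[[3, -2], [3, -3]]

The j-th column of [psi]_C is [psi(fj)]_C.
psi(f1) = A f1 = <-3, 0> = 3f1 + 3f2, so column 1 is <3, 3>.
Repeating for f2 and assembling the columns gives [[3, -2], [3, -3]].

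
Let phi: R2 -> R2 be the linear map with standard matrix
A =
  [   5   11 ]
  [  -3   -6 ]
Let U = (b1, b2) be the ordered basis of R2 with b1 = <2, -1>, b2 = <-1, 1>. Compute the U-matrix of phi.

The j-th column of [phi]_U is [phi(bj)]_U.
phi(b1) = A b1 = <-1, 0> = -b1 - b2, so column 1 is <-1, -1>.
Repeating for b2 and assembling the columns gives [[-1, 3], [-1, 0]].

[[-1, 3], [-1, 0]]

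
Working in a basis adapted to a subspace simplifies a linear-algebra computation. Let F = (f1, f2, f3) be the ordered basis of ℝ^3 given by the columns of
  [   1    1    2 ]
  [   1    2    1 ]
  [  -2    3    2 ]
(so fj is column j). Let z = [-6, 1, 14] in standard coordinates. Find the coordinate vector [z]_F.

[-4, 4, -3]

[z]_F is the unique c with M c = z, where M has columns f1, ..., f3.
Gaussian elimination on [M | z] yields c = (-4, 4, -3).
Check: -4f1 + 4f2 - 3f3 = [-6, 1, 14].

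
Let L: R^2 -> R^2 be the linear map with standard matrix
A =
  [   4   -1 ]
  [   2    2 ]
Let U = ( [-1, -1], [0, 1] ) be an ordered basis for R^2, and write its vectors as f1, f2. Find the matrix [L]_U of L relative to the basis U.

With P the matrix whose columns are f1, f2, [L]_U = P^(-1) A P.
Column by column: L(f1) = A f1 = [-3, -4]; its U-coordinates [3, -1] give column 1.
Continuing for each basis vector yields [L]_U = [[3, 1], [-1, 3]].

[[3, 1], [-1, 3]]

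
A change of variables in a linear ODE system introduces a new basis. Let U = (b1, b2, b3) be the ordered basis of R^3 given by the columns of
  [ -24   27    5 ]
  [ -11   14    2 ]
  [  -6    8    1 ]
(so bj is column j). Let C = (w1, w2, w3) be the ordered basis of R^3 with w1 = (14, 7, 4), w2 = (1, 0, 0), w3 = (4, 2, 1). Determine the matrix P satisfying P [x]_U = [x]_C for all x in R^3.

[[-1, 2, 0], [-2, -1, 1], [-2, 0, 1]]

Take x = bj: its U-coordinates are the j-th standard unit vector, so P e_j — column j of P — equals [bj]_C.
b1 = -w1 - 2w2 - 2w3, giving column 1 = (-1, -2, -2); repeating for each j gives P = [[-1, 2, 0], [-2, -1, 1], [-2, 0, 1]].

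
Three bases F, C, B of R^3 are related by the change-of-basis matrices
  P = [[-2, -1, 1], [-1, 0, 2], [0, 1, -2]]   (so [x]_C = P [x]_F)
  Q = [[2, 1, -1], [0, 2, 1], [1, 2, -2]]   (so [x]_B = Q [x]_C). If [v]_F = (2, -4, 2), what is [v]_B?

(14, -4, 22)

First [v]_C = P [v]_F = (2, 2, -8).
Then [v]_B = Q [v]_C = (14, -4, 22).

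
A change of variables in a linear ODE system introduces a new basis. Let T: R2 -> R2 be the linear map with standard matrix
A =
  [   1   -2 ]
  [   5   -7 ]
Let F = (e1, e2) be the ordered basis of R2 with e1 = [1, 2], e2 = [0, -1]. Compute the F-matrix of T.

[[-3, 2], [3, -3]]

With P the matrix whose columns are e1, e2, [T]_F = P^(-1) A P.
Column by column: T(e1) = A e1 = [-3, -9]; its F-coordinates [-3, 3] give column 1.
Continuing for each basis vector yields [T]_F = [[-3, 2], [3, -3]].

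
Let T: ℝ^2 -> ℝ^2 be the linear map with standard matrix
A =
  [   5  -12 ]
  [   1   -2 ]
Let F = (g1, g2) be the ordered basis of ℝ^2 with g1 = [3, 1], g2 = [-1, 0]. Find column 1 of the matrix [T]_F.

[1, 0]

Compute T(g1) = A g1 = [3, 1] in standard coordinates.
Then write this in F-coordinates: solve for y in y_1 g1 + y_2 g2 = [3, 1].
This gives y = [1, 0], which is column 1 of [T]_F.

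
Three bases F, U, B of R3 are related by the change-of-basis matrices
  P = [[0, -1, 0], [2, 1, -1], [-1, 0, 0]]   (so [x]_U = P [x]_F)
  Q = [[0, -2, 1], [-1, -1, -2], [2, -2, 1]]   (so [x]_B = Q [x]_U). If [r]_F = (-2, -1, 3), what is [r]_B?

Apply P to get U-coordinates (1, -8, 2), then Q to get B-coordinates.
The result is [r]_B = (18, 3, 20).

(18, 3, 20)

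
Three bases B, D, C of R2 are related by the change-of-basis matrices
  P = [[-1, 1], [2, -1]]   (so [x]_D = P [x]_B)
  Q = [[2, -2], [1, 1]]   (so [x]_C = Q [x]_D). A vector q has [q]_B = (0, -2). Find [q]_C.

(-8, 0)

Apply P to get D-coordinates (-2, 2), then Q to get C-coordinates.
The result is [q]_C = (-8, 0).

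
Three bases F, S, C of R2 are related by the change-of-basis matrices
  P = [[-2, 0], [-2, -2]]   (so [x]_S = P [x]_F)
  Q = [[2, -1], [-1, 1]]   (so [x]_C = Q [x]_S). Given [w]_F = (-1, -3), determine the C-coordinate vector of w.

(-4, 6)

Composing the changes, [w]_C = Q P [w]_F.
Q P = [[-2, 2], [0, -2]]; applying this to (-1, -3) gives (-4, 6).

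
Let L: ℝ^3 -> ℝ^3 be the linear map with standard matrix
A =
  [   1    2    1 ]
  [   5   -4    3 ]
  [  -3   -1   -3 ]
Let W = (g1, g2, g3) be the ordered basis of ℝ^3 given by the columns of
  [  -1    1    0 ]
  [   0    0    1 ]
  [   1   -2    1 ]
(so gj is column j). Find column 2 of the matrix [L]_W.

Compute L(g2) = A g2 = (-1, -1, 3) in standard coordinates.
Then write this in W-coordinates: solve for y in y_1 g1 + ... + y_3 g3 = (-1, -1, 3).
This gives y = (-2, -3, -1), which is column 2 of [L]_W.

(-2, -3, -1)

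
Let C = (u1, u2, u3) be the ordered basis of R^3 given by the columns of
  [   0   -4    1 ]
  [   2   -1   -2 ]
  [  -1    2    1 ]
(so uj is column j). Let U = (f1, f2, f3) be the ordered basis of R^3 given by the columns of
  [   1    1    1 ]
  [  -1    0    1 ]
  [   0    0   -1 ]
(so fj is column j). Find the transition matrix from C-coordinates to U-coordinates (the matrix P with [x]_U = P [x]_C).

[[-1, -1, 1], [0, -1, 1], [1, -2, -1]]

Take x = uj: its C-coordinates are the j-th standard unit vector, so P e_j — column j of P — equals [uj]_U.
u1 = -f1 + 0·f2 + f3, giving column 1 = [-1, 0, 1]; repeating for each j gives P = [[-1, -1, 1], [0, -1, 1], [1, -2, -1]].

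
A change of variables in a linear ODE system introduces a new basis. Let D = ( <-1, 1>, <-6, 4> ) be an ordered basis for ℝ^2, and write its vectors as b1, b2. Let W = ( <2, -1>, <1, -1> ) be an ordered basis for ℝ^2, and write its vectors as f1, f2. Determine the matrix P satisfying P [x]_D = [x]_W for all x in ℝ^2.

Let M have columns bj and N have columns fj. Then for every x, N [x]_W = x = M [x]_D, so P = N^(-1) M.
Since det N = -1, N^(-1) has integer entries; multiplying gives P = [[0, -2], [-1, -2]].

[[0, -2], [-1, -2]]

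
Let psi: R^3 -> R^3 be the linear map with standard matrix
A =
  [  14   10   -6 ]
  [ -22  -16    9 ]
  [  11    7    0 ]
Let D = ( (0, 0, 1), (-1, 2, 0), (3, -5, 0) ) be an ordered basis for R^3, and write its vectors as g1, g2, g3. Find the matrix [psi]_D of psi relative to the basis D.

With P the matrix whose columns are g1, ..., g3, [psi]_D = P^(-1) A P.
Column by column: psi(g1) = A g1 = (-6, 9, 0); its D-coordinates (0, -3, -3) give column 1.
Continuing for each basis vector yields [psi]_D = [[0, 3, -2], [-3, 0, 2], [-3, 2, -2]].

[[0, 3, -2], [-3, 0, 2], [-3, 2, -2]]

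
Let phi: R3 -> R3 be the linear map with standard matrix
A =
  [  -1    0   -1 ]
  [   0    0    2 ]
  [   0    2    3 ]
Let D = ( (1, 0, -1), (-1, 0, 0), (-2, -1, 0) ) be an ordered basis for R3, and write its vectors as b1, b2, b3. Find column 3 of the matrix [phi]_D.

Compute phi(b3) = A b3 = (2, 0, -2) in standard coordinates.
Then write this in D-coordinates: solve for y in y_1 b1 + ... + y_3 b3 = (2, 0, -2).
This gives y = (2, 0, 0), which is column 3 of [phi]_D.

(2, 0, 0)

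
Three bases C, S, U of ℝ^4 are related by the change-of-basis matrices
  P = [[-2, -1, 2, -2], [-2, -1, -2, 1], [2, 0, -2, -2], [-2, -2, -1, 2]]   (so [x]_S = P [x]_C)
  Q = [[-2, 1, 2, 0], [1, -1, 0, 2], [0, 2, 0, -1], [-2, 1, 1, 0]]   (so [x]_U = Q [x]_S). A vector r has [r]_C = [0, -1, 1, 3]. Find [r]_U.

[-8, 9, -3, 0]

Apply P to get S-coordinates [-3, 2, -8, 7], then Q to get U-coordinates.
The result is [r]_U = [-8, 9, -3, 0].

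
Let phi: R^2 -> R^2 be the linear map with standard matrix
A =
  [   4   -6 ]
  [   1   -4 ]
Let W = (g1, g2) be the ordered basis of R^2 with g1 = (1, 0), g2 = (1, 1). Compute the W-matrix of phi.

The j-th column of [phi]_W is [phi(gj)]_W.
phi(g1) = A g1 = (4, 1) = 3g1 + g2, so column 1 is (3, 1).
Repeating for g2 and assembling the columns gives [[3, 1], [1, -3]].

[[3, 1], [1, -3]]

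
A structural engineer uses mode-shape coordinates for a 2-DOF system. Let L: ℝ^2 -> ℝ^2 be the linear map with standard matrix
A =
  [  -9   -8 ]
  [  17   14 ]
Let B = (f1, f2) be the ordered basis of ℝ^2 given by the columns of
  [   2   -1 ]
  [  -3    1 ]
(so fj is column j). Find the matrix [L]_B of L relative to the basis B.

[[2, 2], [-2, 3]]

The j-th column of [L]_B is [L(fj)]_B.
L(f1) = A f1 = <6, -8> = 2f1 - 2f2, so column 1 is <2, -2>.
Repeating for f2 and assembling the columns gives [[2, 2], [-2, 3]].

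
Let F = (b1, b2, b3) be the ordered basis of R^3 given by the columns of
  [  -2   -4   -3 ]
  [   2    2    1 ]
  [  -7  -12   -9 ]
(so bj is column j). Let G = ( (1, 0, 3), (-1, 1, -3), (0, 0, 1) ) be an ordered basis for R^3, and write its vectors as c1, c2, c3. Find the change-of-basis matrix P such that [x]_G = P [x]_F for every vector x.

Take x = bj: its F-coordinates are the j-th standard unit vector, so P e_j — column j of P — equals [bj]_G.
b1 = 0·c1 + 2c2 - c3, giving column 1 = (0, 2, -1); repeating for each j gives P = [[0, -2, -2], [2, 2, 1], [-1, 0, 0]].

[[0, -2, -2], [2, 2, 1], [-1, 0, 0]]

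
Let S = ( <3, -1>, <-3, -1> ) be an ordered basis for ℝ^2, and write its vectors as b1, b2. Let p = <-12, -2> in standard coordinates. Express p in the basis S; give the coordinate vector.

<-1, 3>

[p]_S is the unique c with M c = p, where M has columns b1, b2.
System: 3c_1 - 3c_2 = -12, -c_1 - c_2 = -2; solving gives c_1 = -1, c_2 = 3.
Check: -b1 + 3b2 = <-12, -2>.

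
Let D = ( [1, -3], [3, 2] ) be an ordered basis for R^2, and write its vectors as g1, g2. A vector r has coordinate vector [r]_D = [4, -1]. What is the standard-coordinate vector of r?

r = M [r]_D, where M has columns g1, g2.
Carrying out the matrix-vector product, r = [1, -14].

[1, -14]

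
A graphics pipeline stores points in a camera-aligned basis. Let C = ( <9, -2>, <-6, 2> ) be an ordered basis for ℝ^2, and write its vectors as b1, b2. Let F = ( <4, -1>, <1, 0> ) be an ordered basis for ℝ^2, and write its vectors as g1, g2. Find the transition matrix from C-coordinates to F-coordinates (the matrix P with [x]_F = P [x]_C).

Take x = bj: its C-coordinates are the j-th standard unit vector, so P e_j — column j of P — equals [bj]_F.
b1 = 2g1 + g2, giving column 1 = <2, 1>; repeating for each j gives P = [[2, -2], [1, 2]].

[[2, -2], [1, 2]]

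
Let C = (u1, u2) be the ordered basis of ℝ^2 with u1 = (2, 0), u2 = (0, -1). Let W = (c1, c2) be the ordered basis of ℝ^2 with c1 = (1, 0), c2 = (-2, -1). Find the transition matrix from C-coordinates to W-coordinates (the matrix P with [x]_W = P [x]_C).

[[2, 2], [0, 1]]

Let M have columns uj and N have columns cj. Then for every x, N [x]_W = x = M [x]_C, so P = N^(-1) M.
Since det N = -1, N^(-1) has integer entries; multiplying gives P = [[2, 2], [0, 1]].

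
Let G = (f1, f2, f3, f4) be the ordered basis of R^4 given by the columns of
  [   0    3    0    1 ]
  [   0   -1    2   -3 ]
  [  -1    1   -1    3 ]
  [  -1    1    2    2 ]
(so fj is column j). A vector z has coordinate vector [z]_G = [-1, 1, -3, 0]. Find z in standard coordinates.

[3, -7, 5, -4]

z = M [z]_G, where M has columns f1, ..., f4.
Carrying out the matrix-vector product, z = [3, -7, 5, -4].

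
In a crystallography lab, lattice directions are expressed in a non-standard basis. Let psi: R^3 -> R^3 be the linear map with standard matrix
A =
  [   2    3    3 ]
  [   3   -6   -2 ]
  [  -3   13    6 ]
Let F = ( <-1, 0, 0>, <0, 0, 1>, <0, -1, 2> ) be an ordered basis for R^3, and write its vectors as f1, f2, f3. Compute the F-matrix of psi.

With P the matrix whose columns are f1, ..., f3, [psi]_F = P^(-1) A P.
Column by column: psi(f1) = A f1 = <-2, -3, 3>; its F-coordinates <2, -3, 3> give column 1.
Continuing for each basis vector yields [psi]_F = [[2, -3, -3], [-3, 2, 3], [3, 2, -2]].

[[2, -3, -3], [-3, 2, 3], [3, 2, -2]]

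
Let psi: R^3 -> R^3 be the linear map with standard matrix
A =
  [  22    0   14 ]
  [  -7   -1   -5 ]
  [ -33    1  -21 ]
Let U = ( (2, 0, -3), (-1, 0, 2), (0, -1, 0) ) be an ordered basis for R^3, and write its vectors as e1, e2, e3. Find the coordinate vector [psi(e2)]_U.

(3, 0, 3)

Compute psi(e2) = A e2 = (6, -3, -9) in standard coordinates.
Then write this in U-coordinates: solve for y in y_1 e1 + ... + y_3 e3 = (6, -3, -9).
This gives y = (3, 0, 3), which is column 2 of [psi]_U.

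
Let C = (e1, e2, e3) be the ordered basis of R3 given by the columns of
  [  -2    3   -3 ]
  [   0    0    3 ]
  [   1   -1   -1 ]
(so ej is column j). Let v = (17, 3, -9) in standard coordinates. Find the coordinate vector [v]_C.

Write v = c_1 e1 + ... + c_3 e3 and solve for the c_i.
Solving this 3x3 system gives c = (-4, 4, 1).
Check: -4e1 + 4e2 + e3 = (17, 3, -9).

(-4, 4, 1)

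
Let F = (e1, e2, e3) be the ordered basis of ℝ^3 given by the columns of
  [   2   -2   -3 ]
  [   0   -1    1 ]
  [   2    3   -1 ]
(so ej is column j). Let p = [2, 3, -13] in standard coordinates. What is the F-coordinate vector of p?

[p]_F is the unique c with M c = p, where M has columns e1, ..., e3.
Solving this 3x3 system gives c = (-2, -3, 0).
Check: -2e1 - 3e2 + 0·e3 = [2, 3, -13].

[-2, -3, 0]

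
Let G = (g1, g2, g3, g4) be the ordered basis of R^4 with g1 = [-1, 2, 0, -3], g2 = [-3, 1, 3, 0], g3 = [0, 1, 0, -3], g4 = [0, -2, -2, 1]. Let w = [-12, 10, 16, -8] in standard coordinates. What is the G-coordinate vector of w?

[w]_G is the unique c with M c = w, where M has columns g1, ..., g4.
Solving this 4x4 system gives c = (0, 4, 2, -2).
Check: 0·g1 + 4g2 + 2g3 - 2g4 = [-12, 10, 16, -8].

[0, 4, 2, -2]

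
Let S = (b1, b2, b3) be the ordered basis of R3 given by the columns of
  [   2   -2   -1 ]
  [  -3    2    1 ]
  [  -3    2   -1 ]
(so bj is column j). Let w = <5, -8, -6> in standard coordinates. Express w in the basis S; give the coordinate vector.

<3, 1, -1>

Write w = c_1 b1 + ... + c_3 b3 and solve for the c_i.
Row-reducing the augmented matrix [M | w] gives c = (3, 1, -1).
Check: 3b1 + b2 - b3 = <5, -8, -6>.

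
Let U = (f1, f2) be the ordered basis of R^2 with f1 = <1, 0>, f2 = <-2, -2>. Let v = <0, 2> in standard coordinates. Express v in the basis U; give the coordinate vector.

<-2, -1>

[v]_U is the unique c with M c = v, where M has columns f1, f2.
System: c_1 - 2c_2 = 0, 0c_1 - 2c_2 = 2; solving gives c_1 = -2, c_2 = -1.
Check: -2f1 - f2 = <0, 2>.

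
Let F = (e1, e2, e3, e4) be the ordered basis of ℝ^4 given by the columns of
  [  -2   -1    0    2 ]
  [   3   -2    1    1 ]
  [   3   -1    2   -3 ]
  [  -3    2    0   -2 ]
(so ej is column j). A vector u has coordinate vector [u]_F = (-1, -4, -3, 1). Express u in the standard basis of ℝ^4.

The coordinates say u = -e1 - 4e2 - 3e3 + e4; adding the scaled basis vectors gives (8, 3, -8, -7).

(8, 3, -8, -7)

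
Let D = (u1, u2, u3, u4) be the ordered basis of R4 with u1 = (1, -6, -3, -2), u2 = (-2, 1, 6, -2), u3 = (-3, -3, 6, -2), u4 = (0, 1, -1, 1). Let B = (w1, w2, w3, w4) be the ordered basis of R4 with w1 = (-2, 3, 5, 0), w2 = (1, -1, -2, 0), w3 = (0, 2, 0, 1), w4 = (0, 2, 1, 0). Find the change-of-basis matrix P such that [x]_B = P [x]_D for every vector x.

[[-1, 1, 2, -1], [-1, 0, 1, -2], [-2, -2, -2, 1], [0, 1, -2, 0]]

Take x = uj: its D-coordinates are the j-th standard unit vector, so P e_j — column j of P — equals [uj]_B.
u1 = -w1 - w2 - 2w3 + 0·w4, giving column 1 = (-1, -1, -2, 0); repeating for each j gives P = [[-1, 1, 2, -1], [-1, 0, 1, -2], [-2, -2, -2, 1], [0, 1, -2, 0]].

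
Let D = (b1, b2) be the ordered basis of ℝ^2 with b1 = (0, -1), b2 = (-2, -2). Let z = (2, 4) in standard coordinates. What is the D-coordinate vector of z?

Write z = c_1 b1 + c_2 b2 and solve for the c_i.
System: 0c_1 - 2c_2 = 2, -c_1 - 2c_2 = 4; solving gives c_1 = -2, c_2 = -1.
Check: -2b1 - b2 = (2, 4).

(-2, -1)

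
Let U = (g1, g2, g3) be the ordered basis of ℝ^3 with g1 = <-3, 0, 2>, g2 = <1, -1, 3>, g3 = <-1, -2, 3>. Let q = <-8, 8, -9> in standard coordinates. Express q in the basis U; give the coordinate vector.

<3, -2, -3>

Write q = c_1 g1 + ... + c_3 g3 and solve for the c_i.
Solving this 3x3 system gives c = (3, -2, -3).
Check: 3g1 - 2g2 - 3g3 = <-8, 8, -9>.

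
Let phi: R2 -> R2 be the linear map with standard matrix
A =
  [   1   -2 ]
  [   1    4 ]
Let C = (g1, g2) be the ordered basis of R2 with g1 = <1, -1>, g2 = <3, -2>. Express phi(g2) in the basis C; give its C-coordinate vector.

<1, 2>

Column 2 of [phi]_C is the C-coordinate vector of phi(g2).
In standard coordinates phi(g2) = A g2 = <7, -5>.
Converting to C: <7, -5> = g1 + 2g2, so the coordinate vector is <1, 2>.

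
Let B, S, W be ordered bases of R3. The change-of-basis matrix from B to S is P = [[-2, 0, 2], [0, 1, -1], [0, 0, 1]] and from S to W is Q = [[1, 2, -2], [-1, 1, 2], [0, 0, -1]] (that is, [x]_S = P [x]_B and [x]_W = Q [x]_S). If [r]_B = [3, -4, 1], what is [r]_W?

[-16, 1, -1]

Apply P to get S-coordinates [-4, -5, 1], then Q to get W-coordinates.
The result is [r]_W = [-16, 1, -1].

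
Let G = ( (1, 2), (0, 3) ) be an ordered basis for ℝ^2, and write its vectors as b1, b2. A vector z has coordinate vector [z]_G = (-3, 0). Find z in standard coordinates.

The coordinates say z = -3b1 + 0·b2; adding the scaled basis vectors gives (-3, -6).

(-3, -6)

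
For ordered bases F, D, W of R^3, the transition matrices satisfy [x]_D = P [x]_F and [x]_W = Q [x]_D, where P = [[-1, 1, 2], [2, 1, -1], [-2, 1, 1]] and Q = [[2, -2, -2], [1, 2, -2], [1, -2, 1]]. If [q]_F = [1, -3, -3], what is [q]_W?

[-8, 10, -22]

First [q]_D = P [q]_F = [-10, 2, -8].
Then [q]_W = Q [q]_D = [-8, 10, -22].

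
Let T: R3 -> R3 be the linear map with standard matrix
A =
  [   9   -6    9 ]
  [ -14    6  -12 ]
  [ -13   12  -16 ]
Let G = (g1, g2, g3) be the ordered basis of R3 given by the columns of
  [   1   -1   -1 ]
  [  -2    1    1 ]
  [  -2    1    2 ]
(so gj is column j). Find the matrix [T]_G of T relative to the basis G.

With P the matrix whose columns are g1, ..., g3, [T]_G = P^(-1) A P.
Column by column: T(g1) = A g1 = [3, -2, -5]; its G-coordinates [-1, -1, -3] give column 1.
Continuing for each basis vector yields [T]_G = [[-1, -2, 1], [-1, 3, 1], [-3, 1, -3]].

[[-1, -2, 1], [-1, 3, 1], [-3, 1, -3]]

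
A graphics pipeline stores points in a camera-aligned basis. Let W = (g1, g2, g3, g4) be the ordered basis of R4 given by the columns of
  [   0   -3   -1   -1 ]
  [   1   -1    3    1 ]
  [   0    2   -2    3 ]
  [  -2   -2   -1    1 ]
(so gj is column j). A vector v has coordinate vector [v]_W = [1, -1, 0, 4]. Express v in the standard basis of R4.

The coordinates say v = g1 - g2 + 0·g3 + 4g4; adding the scaled basis vectors gives [-1, 6, 10, 4].

[-1, 6, 10, 4]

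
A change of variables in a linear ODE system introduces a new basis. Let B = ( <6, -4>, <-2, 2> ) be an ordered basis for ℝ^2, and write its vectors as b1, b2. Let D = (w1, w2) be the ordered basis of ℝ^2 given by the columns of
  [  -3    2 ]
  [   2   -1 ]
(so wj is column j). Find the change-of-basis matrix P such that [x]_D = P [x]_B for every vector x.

[[-2, 2], [0, 2]]

Column j of P is [bj]_D, since P maps B-coordinates to D-coordinates.
Expressing b1 in D: b1 = -2w1 + 0·w2, so column 1 of P is <-2, 0>.
Doing the same for each bj gives P = [[-2, 2], [0, 2]].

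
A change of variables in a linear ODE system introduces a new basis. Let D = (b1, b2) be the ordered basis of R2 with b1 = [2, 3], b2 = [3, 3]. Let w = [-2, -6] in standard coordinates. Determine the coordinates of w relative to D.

[-4, 2]

[w]_D is the unique c with M c = w, where M has columns b1, b2.
System: 2c_1 + 3c_2 = -2, 3c_1 + 3c_2 = -6; solving gives c_1 = -4, c_2 = 2.
Check: -4b1 + 2b2 = [-2, -6].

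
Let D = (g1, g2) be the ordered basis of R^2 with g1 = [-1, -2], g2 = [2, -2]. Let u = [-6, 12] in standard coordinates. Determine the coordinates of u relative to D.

[-2, -4]

[u]_D is the unique c with M c = u, where M has columns g1, g2.
System: -c_1 + 2c_2 = -6, -2c_1 - 2c_2 = 12; solving gives c_1 = -2, c_2 = -4.
Check: -2g1 - 4g2 = [-6, 12].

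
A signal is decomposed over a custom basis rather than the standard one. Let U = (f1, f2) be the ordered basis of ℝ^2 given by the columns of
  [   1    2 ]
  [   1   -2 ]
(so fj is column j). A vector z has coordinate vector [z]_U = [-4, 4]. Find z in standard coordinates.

[4, -12]

By definition z = -4f1 + 4f2.
Summing componentwise gives [4, -12].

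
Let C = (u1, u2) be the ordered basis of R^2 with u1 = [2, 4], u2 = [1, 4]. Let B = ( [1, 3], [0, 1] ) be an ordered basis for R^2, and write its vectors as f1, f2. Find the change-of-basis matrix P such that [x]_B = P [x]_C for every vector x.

Take x = uj: its C-coordinates are the j-th standard unit vector, so P e_j — column j of P — equals [uj]_B.
u1 = 2f1 - 2f2, giving column 1 = [2, -2]; repeating for each j gives P = [[2, 1], [-2, 1]].

[[2, 1], [-2, 1]]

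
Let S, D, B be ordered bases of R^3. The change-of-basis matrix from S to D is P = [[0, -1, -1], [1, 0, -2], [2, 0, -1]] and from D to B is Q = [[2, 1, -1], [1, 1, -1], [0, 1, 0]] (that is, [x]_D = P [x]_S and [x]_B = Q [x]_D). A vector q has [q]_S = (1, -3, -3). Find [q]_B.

(14, 8, 7)

Composing the changes, [q]_B = Q P [q]_S.
Q P = [[-1, -2, -3], [-1, -1, -2], [1, 0, -2]]; applying this to (1, -3, -3) gives (14, 8, 7).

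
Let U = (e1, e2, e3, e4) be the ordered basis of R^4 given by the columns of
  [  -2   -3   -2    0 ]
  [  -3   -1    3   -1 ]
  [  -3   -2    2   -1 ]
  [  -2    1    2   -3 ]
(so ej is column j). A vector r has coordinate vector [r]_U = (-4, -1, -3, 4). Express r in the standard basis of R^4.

By definition r = -4e1 - e2 - 3e3 + 4e4.
Summing componentwise gives (17, 0, 4, -11).

(17, 0, 4, -11)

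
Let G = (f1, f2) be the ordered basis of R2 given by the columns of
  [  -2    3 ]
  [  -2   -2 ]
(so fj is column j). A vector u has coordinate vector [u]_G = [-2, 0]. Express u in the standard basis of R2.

[4, 4]

The coordinates say u = -2f1 + 0·f2; adding the scaled basis vectors gives [4, 4].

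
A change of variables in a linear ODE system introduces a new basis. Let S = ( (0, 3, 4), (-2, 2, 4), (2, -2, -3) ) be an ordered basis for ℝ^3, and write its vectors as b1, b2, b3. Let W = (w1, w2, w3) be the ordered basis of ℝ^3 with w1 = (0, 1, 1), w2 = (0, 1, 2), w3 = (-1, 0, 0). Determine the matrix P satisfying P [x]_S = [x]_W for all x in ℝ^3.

[[2, 0, -1], [1, 2, -1], [0, 2, -2]]

Column j of P is [bj]_W, since P maps S-coordinates to W-coordinates.
Expressing b1 in W: b1 = 2w1 + w2 + 0·w3, so column 1 of P is (2, 1, 0).
Doing the same for each bj gives P = [[2, 0, -1], [1, 2, -1], [0, 2, -2]].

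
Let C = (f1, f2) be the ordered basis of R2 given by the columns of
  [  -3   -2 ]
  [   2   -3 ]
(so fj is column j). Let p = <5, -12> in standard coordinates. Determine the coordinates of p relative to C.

<-3, 2>

[p]_C is the unique c with M c = p, where M has columns f1, f2.
System: -3c_1 - 2c_2 = 5, 2c_1 - 3c_2 = -12; solving gives c_1 = -3, c_2 = 2.
Check: -3f1 + 2f2 = <5, -12>.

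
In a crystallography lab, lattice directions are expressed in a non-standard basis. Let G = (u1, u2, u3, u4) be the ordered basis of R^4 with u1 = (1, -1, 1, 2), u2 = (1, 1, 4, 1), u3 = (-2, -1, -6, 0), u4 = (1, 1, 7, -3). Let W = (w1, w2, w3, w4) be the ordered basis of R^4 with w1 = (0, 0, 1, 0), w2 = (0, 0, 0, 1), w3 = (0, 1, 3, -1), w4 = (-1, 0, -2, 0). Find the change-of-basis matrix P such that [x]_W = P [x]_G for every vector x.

Column j of P is [uj]_W, since P maps G-coordinates to W-coordinates.
Expressing u1 in W: u1 = 2w1 + w2 - w3 - w4, so column 1 of P is (2, 1, -1, -1).
Doing the same for each uj gives P = [[2, -1, 1, 2], [1, 2, -1, -2], [-1, 1, -1, 1], [-1, -1, 2, -1]].

[[2, -1, 1, 2], [1, 2, -1, -2], [-1, 1, -1, 1], [-1, -1, 2, -1]]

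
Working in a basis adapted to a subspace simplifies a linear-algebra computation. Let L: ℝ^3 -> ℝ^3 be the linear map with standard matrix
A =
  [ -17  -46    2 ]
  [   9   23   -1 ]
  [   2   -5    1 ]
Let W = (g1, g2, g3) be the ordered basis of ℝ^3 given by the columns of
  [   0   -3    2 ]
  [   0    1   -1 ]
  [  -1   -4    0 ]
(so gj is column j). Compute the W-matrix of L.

[[1, 3, -1], [0, 3, -2], [-1, 3, 3]]

The j-th column of [L]_W is [L(gj)]_W.
L(g1) = A g1 = <-2, 1, -1> = g1 + 0·g2 - g3, so column 1 is <1, 0, -1>.
Repeating for g2, g3 and assembling the columns gives [[1, 3, -1], [0, 3, -2], [-1, 3, 3]].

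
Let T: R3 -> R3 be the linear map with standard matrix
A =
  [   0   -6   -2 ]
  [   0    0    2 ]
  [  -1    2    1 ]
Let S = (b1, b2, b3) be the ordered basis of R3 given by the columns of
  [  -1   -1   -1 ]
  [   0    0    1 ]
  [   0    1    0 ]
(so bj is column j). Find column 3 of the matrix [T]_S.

[3, 3, 0]

Compute T(b3) = A b3 = [-6, 0, 3] in standard coordinates.
Then write this in S-coordinates: solve for y in y_1 b1 + ... + y_3 b3 = [-6, 0, 3].
This gives y = [3, 3, 0], which is column 3 of [T]_S.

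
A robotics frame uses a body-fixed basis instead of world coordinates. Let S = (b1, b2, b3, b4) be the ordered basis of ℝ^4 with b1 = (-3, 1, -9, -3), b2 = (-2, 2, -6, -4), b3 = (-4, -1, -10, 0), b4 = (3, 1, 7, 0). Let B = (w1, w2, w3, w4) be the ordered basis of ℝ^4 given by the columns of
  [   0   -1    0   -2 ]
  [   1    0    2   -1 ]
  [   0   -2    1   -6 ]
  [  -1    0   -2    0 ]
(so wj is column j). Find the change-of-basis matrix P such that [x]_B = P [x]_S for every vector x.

Let M have columns bj and N have columns wj. Then for every x, N [x]_B = x = M [x]_S, so P = N^(-1) M.
Since det N = -1, N^(-1) has integer entries; multiplying gives P = [[1, 0, 0, 2], [-1, -2, 2, -1], [1, 2, 0, -1], [2, 2, 1, -1]].

[[1, 0, 0, 2], [-1, -2, 2, -1], [1, 2, 0, -1], [2, 2, 1, -1]]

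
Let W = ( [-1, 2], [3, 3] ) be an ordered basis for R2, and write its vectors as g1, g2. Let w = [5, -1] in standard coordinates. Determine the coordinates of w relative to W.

We seek scalars with c_1 g1 + c_2 g2 = w; equivalently solve M c = w where the columns of M are g1, g2.
System: -c_1 + 3c_2 = 5, 2c_1 + 3c_2 = -1; solving gives c_1 = -2, c_2 = 1.
Check: -2g1 + g2 = [5, -1].

[-2, 1]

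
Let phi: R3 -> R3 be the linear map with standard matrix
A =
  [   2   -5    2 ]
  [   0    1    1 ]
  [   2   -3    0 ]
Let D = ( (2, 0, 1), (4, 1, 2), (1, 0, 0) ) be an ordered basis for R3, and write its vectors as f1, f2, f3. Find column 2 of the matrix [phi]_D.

Column 2 of [phi]_D is the D-coordinate vector of phi(f2).
In standard coordinates phi(f2) = A f2 = (7, 3, 5).
Converting to D: (7, 3, 5) = -f1 + 3f2 - 3f3, so the coordinate vector is (-1, 3, -3).

(-1, 3, -3)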